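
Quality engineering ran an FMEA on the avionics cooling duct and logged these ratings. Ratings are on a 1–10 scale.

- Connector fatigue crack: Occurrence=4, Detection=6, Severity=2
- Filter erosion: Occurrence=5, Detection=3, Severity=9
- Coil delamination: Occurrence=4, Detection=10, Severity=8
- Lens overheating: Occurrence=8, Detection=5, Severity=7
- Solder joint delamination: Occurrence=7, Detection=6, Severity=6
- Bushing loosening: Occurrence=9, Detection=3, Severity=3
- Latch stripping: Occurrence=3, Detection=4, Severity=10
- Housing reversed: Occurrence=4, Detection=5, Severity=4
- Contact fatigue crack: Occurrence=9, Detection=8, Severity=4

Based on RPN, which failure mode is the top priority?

Coil delamination

RPN = Severity × Occurrence × Detection:
  Connector fatigue crack: 2 × 4 × 6 = 48
  Filter erosion: 9 × 5 × 3 = 135
  Coil delamination: 8 × 4 × 10 = 320
  Lens overheating: 7 × 8 × 5 = 280
  Solder joint delamination: 6 × 7 × 6 = 252
  Bushing loosening: 3 × 9 × 3 = 81
  Latch stripping: 10 × 3 × 4 = 120
  Housing reversed: 4 × 4 × 5 = 80
  Contact fatigue crack: 4 × 9 × 8 = 288
Highest RPN is 320 → Coil delamination.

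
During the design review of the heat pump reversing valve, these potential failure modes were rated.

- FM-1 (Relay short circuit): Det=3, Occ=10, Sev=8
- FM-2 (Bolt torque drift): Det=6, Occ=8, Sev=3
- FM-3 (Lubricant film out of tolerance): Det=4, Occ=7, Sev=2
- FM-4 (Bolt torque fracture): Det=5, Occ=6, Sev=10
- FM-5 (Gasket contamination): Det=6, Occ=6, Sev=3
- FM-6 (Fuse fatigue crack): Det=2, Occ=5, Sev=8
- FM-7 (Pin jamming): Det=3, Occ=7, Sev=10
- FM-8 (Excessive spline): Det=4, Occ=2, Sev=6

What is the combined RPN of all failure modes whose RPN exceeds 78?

RPN = Severity × Occurrence × Detection:
  FM-1: 8 × 10 × 3 = 240
  FM-2: 3 × 8 × 6 = 144
  FM-3: 2 × 7 × 4 = 56
  FM-4: 10 × 6 × 5 = 300
  FM-5: 3 × 6 × 6 = 108
  FM-6: 8 × 5 × 2 = 80
  FM-7: 10 × 7 × 3 = 210
  FM-8: 6 × 2 × 4 = 48
RPN > 78: FM-1 (240), FM-2 (144), FM-4 (300), FM-5 (108), FM-6 (80), FM-7 (210).
Sum: 240 + 144 + 300 + 108 + 80 + 210 = 1082.

1082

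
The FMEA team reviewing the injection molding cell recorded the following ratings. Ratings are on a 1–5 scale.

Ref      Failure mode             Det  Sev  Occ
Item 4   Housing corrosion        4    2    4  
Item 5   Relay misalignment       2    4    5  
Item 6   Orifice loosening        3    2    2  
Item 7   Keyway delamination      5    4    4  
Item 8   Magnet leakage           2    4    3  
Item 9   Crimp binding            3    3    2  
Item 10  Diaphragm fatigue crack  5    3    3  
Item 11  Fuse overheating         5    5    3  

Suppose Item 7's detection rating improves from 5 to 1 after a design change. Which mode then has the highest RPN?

Item 11

RPN = Severity × Occurrence × Detection:
  Item 4: 2 × 4 × 4 = 32
  Item 5: 4 × 5 × 2 = 40
  Item 6: 2 × 2 × 3 = 12
  Item 7: 4 × 4 × 5 = 80
  Item 8: 4 × 3 × 2 = 24
  Item 9: 3 × 2 × 3 = 18
  Item 10: 3 × 3 × 5 = 45
  Item 11: 5 × 3 × 5 = 75
After action: Item 7 → 4 × 4 × 1 = 16.
Revised RPNs: Item 11=75, Item 10=45, Item 5=40, Item 4=32, Item 8=24, Item 9=18, Item 7=16, Item 6=12.
Highest is now Item 11 (75).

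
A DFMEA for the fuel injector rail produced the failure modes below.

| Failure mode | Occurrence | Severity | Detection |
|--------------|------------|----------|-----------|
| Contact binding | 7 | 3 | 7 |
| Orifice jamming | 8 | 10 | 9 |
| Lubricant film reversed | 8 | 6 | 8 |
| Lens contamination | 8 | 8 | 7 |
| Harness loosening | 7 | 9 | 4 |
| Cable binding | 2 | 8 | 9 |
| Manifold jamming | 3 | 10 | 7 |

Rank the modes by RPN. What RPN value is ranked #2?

448

RPN = Severity × Occurrence × Detection:
  Contact binding: 3 × 7 × 7 = 147
  Orifice jamming: 10 × 8 × 9 = 720
  Lubricant film reversed: 6 × 8 × 8 = 384
  Lens contamination: 8 × 8 × 7 = 448
  Harness loosening: 9 × 7 × 4 = 252
  Cable binding: 8 × 2 × 9 = 144
  Manifold jamming: 10 × 3 × 7 = 210
Sorted descending: 720, 448, 384, 252, 210, 147, 144.
The second-highest RPN is 448 (Lens contamination).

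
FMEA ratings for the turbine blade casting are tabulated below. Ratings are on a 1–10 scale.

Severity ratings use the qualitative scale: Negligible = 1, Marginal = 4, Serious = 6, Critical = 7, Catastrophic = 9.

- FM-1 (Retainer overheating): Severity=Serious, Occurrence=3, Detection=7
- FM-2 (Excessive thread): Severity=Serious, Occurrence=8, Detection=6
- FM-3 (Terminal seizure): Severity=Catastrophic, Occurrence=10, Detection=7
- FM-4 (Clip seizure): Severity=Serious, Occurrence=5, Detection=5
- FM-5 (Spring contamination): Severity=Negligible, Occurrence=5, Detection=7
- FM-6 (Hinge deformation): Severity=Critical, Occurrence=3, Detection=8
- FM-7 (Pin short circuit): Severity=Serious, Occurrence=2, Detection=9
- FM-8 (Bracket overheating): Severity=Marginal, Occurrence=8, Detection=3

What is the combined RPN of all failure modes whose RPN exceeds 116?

RPN = Severity × Occurrence × Detection:
  FM-1: 6 × 3 × 7 = 126
  FM-2: 6 × 8 × 6 = 288
  FM-3: 9 × 10 × 7 = 630
  FM-4: 6 × 5 × 5 = 150
  FM-5: 1 × 5 × 7 = 35
  FM-6: 7 × 3 × 8 = 168
  FM-7: 6 × 2 × 9 = 108
  FM-8: 4 × 8 × 3 = 96
RPN > 116: FM-1 (126), FM-2 (288), FM-3 (630), FM-4 (150), FM-6 (168).
Sum: 126 + 288 + 630 + 150 + 168 = 1362.

1362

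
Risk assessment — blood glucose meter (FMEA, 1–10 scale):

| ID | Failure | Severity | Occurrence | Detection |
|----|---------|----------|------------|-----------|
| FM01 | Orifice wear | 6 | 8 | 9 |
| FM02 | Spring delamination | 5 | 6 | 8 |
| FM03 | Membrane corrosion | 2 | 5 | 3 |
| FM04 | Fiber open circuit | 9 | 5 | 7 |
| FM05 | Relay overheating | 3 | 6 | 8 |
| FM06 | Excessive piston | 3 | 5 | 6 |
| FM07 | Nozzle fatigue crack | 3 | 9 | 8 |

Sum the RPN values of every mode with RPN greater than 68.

RPN = Severity × Occurrence × Detection:
  FM01: 6 × 8 × 9 = 432
  FM02: 5 × 6 × 8 = 240
  FM03: 2 × 5 × 3 = 30
  FM04: 9 × 5 × 7 = 315
  FM05: 3 × 6 × 8 = 144
  FM06: 3 × 5 × 6 = 90
  FM07: 3 × 9 × 8 = 216
RPN > 68: FM01 (432), FM02 (240), FM04 (315), FM05 (144), FM06 (90), FM07 (216).
Sum: 432 + 240 + 315 + 144 + 90 + 216 = 1437.

1437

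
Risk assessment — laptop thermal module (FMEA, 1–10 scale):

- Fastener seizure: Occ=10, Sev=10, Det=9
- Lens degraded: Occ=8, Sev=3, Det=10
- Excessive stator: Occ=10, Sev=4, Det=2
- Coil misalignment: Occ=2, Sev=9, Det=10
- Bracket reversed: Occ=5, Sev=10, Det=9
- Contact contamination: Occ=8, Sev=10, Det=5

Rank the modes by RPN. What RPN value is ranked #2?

RPN = Severity × Occurrence × Detection:
  Fastener seizure: 10 × 10 × 9 = 900
  Lens degraded: 3 × 8 × 10 = 240
  Excessive stator: 4 × 10 × 2 = 80
  Coil misalignment: 9 × 2 × 10 = 180
  Bracket reversed: 10 × 5 × 9 = 450
  Contact contamination: 10 × 8 × 5 = 400
Sorted descending: 900, 450, 400, 240, 180, 80.
The second-highest RPN is 450 (Bracket reversed).

450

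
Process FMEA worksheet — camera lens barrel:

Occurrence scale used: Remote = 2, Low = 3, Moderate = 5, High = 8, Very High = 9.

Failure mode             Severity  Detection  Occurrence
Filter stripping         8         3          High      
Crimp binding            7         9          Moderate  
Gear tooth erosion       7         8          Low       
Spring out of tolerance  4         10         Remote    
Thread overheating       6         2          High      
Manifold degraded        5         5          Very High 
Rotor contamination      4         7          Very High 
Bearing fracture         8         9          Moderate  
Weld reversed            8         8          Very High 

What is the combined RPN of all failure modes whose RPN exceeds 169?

RPN = Severity × Occurrence × Detection:
  Filter stripping: 8 × 8 × 3 = 192
  Crimp binding: 7 × 5 × 9 = 315
  Gear tooth erosion: 7 × 3 × 8 = 168
  Spring out of tolerance: 4 × 2 × 10 = 80
  Thread overheating: 6 × 8 × 2 = 96
  Manifold degraded: 5 × 9 × 5 = 225
  Rotor contamination: 4 × 9 × 7 = 252
  Bearing fracture: 8 × 5 × 9 = 360
  Weld reversed: 8 × 9 × 8 = 576
RPN > 169: Filter stripping (192), Crimp binding (315), Manifold degraded (225), Rotor contamination (252), Bearing fracture (360), Weld reversed (576).
Sum: 192 + 315 + 225 + 252 + 360 + 576 = 1920.

1920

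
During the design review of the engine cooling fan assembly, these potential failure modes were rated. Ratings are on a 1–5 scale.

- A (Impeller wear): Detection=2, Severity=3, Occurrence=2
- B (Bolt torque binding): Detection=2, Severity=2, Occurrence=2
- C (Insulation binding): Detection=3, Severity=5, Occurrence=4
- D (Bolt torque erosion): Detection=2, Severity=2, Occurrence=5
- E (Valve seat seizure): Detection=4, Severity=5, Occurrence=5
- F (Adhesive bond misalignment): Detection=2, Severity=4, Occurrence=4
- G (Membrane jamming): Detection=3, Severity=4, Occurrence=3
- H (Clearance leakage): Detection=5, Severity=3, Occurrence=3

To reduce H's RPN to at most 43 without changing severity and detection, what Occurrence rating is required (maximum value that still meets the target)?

2

H: S=3, O=3, D=5 → current RPN = 45.
Fixed product = 15. Need 15 × O ≤ 43, so O ≤ 43/15 = 2.87.
Maximum integer Occurrence rating = 2 (gives RPN 30; O=3 would give 45 > 43).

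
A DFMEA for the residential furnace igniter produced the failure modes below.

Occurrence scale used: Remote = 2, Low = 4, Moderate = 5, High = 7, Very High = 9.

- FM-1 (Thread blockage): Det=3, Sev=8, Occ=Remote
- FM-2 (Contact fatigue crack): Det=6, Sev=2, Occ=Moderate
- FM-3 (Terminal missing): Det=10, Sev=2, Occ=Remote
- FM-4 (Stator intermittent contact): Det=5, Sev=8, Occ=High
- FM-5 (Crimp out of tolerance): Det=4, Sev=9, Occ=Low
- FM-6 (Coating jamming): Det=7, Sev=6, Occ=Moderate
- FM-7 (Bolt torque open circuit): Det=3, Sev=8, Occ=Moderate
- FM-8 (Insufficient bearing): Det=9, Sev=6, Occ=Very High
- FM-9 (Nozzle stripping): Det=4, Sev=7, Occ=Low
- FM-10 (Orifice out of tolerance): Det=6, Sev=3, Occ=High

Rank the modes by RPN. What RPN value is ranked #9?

RPN = Severity × Occurrence × Detection:
  FM-1: 8 × 2 × 3 = 48
  FM-2: 2 × 5 × 6 = 60
  FM-3: 2 × 2 × 10 = 40
  FM-4: 8 × 7 × 5 = 280
  FM-5: 9 × 4 × 4 = 144
  FM-6: 6 × 5 × 7 = 210
  FM-7: 8 × 5 × 3 = 120
  FM-8: 6 × 9 × 9 = 486
  FM-9: 7 × 4 × 4 = 112
  FM-10: 3 × 7 × 6 = 126
Sorted descending: 486, 280, 210, 144, 126, 120, 112, 60, 48, 40.
The 9th-highest RPN is 48 (FM-1).

48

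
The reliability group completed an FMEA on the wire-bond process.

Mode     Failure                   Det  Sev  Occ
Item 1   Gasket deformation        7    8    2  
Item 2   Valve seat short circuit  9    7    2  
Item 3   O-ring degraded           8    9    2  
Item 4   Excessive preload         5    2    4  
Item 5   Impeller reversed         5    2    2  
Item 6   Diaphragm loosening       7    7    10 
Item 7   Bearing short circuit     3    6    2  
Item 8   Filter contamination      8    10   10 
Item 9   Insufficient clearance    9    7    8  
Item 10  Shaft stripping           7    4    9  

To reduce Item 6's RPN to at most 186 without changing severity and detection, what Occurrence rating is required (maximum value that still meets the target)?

3

Item 6: S=7, O=10, D=7 → current RPN = 490.
Fixed product = 49. Need 49 × O ≤ 186, so O ≤ 186/49 = 3.80.
Maximum integer Occurrence rating = 3 (gives RPN 147; O=4 would give 196 > 186).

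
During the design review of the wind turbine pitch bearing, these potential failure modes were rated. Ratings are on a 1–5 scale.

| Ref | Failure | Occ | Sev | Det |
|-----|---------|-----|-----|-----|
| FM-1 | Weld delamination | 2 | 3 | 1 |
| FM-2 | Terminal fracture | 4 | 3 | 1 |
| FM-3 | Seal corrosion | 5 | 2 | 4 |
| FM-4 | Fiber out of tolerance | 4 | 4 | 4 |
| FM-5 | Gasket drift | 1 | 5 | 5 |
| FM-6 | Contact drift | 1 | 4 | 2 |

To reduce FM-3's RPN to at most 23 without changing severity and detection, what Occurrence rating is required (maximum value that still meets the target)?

FM-3: S=2, O=5, D=4 → current RPN = 40.
Fixed product = 8. Need 8 × O ≤ 23, so O ≤ 23/8 = 2.88.
Maximum integer Occurrence rating = 2 (gives RPN 16; O=3 would give 24 > 23).

2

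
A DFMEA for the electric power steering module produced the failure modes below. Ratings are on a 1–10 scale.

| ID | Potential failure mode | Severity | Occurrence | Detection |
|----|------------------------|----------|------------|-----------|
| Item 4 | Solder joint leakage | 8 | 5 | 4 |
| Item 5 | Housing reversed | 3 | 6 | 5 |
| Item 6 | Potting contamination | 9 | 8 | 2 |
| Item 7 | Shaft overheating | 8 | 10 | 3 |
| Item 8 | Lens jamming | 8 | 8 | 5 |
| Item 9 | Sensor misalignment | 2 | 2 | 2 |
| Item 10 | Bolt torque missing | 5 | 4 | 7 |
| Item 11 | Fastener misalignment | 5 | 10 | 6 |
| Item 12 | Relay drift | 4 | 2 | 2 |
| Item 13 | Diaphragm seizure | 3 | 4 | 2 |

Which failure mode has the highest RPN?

RPN = Severity × Occurrence × Detection:
  Item 4: 8 × 5 × 4 = 160
  Item 5: 3 × 6 × 5 = 90
  Item 6: 9 × 8 × 2 = 144
  Item 7: 8 × 10 × 3 = 240
  Item 8: 8 × 8 × 5 = 320
  Item 9: 2 × 2 × 2 = 8
  Item 10: 5 × 4 × 7 = 140
  Item 11: 5 × 10 × 6 = 300
  Item 12: 4 × 2 × 2 = 16
  Item 13: 3 × 4 × 2 = 24
Highest RPN is 320 → Item 8.

Item 8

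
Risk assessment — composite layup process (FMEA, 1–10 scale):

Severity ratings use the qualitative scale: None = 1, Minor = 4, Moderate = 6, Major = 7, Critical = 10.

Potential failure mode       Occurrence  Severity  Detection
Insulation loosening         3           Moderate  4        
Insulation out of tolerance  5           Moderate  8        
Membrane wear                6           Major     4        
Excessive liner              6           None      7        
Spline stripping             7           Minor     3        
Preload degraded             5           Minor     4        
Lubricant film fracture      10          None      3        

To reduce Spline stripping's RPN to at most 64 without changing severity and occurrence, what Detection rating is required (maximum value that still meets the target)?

2

Spline stripping: S=4, O=7, D=3 → current RPN = 84.
Fixed product = 28. Need 28 × D ≤ 64, so D ≤ 64/28 = 2.29.
Maximum integer Detection rating = 2 (gives RPN 56; D=3 would give 84 > 64).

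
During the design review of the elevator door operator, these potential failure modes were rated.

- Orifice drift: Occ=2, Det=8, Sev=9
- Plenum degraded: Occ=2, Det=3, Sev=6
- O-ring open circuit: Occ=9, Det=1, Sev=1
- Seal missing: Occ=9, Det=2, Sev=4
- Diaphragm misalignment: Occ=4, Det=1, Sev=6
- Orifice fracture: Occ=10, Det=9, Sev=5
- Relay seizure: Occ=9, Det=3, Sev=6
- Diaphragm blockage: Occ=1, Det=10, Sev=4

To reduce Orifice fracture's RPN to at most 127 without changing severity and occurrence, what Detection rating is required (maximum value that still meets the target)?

2

Orifice fracture: S=5, O=10, D=9 → current RPN = 450.
Fixed product = 50. Need 50 × D ≤ 127, so D ≤ 127/50 = 2.54.
Maximum integer Detection rating = 2 (gives RPN 100; D=3 would give 150 > 127).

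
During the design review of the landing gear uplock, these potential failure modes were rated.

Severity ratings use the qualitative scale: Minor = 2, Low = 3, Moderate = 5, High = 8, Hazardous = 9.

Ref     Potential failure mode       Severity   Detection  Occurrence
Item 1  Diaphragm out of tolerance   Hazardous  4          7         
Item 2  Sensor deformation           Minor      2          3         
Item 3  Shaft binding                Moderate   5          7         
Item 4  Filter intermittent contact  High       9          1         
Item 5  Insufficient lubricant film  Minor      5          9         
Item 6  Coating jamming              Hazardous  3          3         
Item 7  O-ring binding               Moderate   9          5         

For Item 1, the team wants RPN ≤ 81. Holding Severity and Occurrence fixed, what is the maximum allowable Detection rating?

1

Item 1: S=9, O=7, D=4 → current RPN = 252.
Fixed product = 63. Need 63 × D ≤ 81, so D ≤ 81/63 = 1.29.
Maximum integer Detection rating = 1 (gives RPN 63; D=2 would give 126 > 81).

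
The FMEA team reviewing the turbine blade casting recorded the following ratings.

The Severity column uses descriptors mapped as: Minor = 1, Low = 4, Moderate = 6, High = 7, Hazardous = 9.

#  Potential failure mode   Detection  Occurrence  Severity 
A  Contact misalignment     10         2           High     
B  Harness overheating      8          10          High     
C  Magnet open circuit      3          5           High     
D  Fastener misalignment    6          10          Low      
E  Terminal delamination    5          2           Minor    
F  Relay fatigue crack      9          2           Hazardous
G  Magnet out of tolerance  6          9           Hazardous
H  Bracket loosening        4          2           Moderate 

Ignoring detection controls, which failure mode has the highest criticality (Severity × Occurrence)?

Criticality = Severity × Occurrence:
  A: 7 × 2 = 14
  B: 7 × 10 = 70
  C: 7 × 5 = 35
  D: 4 × 10 = 40
  E: 1 × 2 = 2
  F: 9 × 2 = 18
  G: 9 × 9 = 81
  H: 6 × 2 = 12
Highest criticality is 81 → G.

G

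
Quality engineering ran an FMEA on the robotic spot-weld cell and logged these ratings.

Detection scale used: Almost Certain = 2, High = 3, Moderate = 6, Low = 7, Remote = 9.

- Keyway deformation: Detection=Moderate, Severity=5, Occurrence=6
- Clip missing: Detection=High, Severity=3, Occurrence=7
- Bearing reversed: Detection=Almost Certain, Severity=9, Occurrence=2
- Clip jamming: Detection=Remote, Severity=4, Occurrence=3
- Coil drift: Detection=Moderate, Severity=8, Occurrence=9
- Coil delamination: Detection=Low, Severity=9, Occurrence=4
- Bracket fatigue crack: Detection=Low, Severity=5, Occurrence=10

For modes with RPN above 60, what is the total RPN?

RPN = Severity × Occurrence × Detection:
  Keyway deformation: 5 × 6 × 6 = 180
  Clip missing: 3 × 7 × 3 = 63
  Bearing reversed: 9 × 2 × 2 = 36
  Clip jamming: 4 × 3 × 9 = 108
  Coil drift: 8 × 9 × 6 = 432
  Coil delamination: 9 × 4 × 7 = 252
  Bracket fatigue crack: 5 × 10 × 7 = 350
RPN > 60: Keyway deformation (180), Clip missing (63), Clip jamming (108), Coil drift (432), Coil delamination (252), Bracket fatigue crack (350).
Sum: 180 + 63 + 108 + 432 + 252 + 350 = 1385.

1385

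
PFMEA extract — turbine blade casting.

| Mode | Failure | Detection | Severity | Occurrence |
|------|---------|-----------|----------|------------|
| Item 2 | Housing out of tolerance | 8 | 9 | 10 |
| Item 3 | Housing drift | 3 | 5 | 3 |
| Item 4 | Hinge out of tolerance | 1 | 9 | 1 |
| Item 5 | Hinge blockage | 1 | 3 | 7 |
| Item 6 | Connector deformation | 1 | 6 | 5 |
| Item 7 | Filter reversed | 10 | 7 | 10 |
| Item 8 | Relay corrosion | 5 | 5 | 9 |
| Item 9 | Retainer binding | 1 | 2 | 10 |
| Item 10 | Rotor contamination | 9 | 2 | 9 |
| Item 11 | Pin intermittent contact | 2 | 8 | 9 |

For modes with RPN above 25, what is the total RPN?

RPN = Severity × Occurrence × Detection:
  Item 2: 9 × 10 × 8 = 720
  Item 3: 5 × 3 × 3 = 45
  Item 4: 9 × 1 × 1 = 9
  Item 5: 3 × 7 × 1 = 21
  Item 6: 6 × 5 × 1 = 30
  Item 7: 7 × 10 × 10 = 700
  Item 8: 5 × 9 × 5 = 225
  Item 9: 2 × 10 × 1 = 20
  Item 10: 2 × 9 × 9 = 162
  Item 11: 8 × 9 × 2 = 144
RPN > 25: Item 2 (720), Item 3 (45), Item 6 (30), Item 7 (700), Item 8 (225), Item 10 (162), Item 11 (144).
Sum: 720 + 45 + 30 + 700 + 225 + 162 + 144 = 2026.

2026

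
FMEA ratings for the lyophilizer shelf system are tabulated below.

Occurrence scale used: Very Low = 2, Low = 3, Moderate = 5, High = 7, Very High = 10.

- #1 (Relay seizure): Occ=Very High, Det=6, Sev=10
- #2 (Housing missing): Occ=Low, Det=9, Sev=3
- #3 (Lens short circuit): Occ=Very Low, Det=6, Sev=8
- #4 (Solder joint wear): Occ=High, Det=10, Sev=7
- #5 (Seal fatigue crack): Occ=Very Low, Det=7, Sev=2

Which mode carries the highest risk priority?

#1

RPN = Severity × Occurrence × Detection:
  #1: 10 × 10 × 6 = 600
  #2: 3 × 3 × 9 = 81
  #3: 8 × 2 × 6 = 96
  #4: 7 × 7 × 10 = 490
  #5: 2 × 2 × 7 = 28
Highest RPN is 600 → #1.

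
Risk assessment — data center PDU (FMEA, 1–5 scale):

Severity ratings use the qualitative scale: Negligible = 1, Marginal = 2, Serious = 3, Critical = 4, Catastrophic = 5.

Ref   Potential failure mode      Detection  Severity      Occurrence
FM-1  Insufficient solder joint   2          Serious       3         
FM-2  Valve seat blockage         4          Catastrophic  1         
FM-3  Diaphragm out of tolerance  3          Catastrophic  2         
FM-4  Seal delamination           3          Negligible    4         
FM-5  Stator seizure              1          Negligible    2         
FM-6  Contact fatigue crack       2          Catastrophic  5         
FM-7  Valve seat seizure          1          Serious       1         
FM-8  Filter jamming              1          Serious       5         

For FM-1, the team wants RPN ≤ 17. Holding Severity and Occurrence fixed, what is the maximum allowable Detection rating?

1

FM-1: S=3, O=3, D=2 → current RPN = 18.
Fixed product = 9. Need 9 × D ≤ 17, so D ≤ 17/9 = 1.89.
Maximum integer Detection rating = 1 (gives RPN 9; D=2 would give 18 > 17).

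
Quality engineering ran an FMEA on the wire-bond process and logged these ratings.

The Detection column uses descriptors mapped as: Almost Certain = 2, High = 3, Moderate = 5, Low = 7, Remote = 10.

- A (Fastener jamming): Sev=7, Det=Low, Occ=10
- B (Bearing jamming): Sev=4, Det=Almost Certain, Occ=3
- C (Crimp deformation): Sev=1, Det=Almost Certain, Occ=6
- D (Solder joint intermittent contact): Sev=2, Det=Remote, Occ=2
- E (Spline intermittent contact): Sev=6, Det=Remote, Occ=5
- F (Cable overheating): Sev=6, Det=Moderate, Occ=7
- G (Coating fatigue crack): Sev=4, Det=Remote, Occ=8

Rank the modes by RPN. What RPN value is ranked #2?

RPN = Severity × Occurrence × Detection:
  A: 7 × 10 × 7 = 490
  B: 4 × 3 × 2 = 24
  C: 1 × 6 × 2 = 12
  D: 2 × 2 × 10 = 40
  E: 6 × 5 × 10 = 300
  F: 6 × 7 × 5 = 210
  G: 4 × 8 × 10 = 320
Sorted descending: 490, 320, 300, 210, 40, 24, 12.
The second-highest RPN is 320 (G).

320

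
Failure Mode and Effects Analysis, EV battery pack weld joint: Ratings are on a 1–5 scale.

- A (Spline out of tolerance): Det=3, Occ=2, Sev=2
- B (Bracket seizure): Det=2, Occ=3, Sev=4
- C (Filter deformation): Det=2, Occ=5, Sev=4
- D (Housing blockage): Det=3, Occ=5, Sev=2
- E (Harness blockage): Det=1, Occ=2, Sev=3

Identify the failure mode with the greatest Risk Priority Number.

C

RPN = Severity × Occurrence × Detection:
  A: 2 × 2 × 3 = 12
  B: 4 × 3 × 2 = 24
  C: 4 × 5 × 2 = 40
  D: 2 × 5 × 3 = 30
  E: 3 × 2 × 1 = 6
Highest RPN is 40 → C.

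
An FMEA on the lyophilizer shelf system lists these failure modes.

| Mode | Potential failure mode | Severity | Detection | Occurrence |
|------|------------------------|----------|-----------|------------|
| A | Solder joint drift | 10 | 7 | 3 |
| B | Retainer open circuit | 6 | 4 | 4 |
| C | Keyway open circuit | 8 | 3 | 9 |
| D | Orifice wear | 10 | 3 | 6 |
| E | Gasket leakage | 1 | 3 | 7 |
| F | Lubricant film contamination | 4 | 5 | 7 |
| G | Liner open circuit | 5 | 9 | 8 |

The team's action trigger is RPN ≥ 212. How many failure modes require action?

RPN = Severity × Occurrence × Detection:
  A: 10 × 3 × 7 = 210
  B: 6 × 4 × 4 = 96
  C: 8 × 9 × 3 = 216
  D: 10 × 6 × 3 = 180
  E: 1 × 7 × 3 = 21
  F: 4 × 7 × 5 = 140
  G: 5 × 8 × 9 = 360
Modes with RPN ≥ 212: C (216), G (360) → 2.

2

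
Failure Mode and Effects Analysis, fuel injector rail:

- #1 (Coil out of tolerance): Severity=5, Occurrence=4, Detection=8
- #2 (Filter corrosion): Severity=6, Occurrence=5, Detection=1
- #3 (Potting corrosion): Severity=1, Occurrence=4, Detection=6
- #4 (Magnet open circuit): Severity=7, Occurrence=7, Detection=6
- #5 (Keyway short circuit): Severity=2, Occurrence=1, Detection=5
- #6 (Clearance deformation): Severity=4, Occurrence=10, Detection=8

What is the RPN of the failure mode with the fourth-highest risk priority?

30

RPN = Severity × Occurrence × Detection:
  #1: 5 × 4 × 8 = 160
  #2: 6 × 5 × 1 = 30
  #3: 1 × 4 × 6 = 24
  #4: 7 × 7 × 6 = 294
  #5: 2 × 1 × 5 = 10
  #6: 4 × 10 × 8 = 320
Sorted descending: 320, 294, 160, 30, 24, 10.
The fourth-highest RPN is 30 (#2).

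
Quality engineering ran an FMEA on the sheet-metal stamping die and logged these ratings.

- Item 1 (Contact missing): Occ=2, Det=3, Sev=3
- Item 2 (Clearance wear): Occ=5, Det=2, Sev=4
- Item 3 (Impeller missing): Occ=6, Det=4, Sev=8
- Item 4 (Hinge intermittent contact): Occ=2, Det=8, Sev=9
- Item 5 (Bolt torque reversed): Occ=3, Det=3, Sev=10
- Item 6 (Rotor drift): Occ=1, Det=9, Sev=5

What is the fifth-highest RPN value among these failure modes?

RPN = Severity × Occurrence × Detection:
  Item 1: 3 × 2 × 3 = 18
  Item 2: 4 × 5 × 2 = 40
  Item 3: 8 × 6 × 4 = 192
  Item 4: 9 × 2 × 8 = 144
  Item 5: 10 × 3 × 3 = 90
  Item 6: 5 × 1 × 9 = 45
Sorted descending: 192, 144, 90, 45, 40, 18.
The fifth-highest RPN is 40 (Item 2).

40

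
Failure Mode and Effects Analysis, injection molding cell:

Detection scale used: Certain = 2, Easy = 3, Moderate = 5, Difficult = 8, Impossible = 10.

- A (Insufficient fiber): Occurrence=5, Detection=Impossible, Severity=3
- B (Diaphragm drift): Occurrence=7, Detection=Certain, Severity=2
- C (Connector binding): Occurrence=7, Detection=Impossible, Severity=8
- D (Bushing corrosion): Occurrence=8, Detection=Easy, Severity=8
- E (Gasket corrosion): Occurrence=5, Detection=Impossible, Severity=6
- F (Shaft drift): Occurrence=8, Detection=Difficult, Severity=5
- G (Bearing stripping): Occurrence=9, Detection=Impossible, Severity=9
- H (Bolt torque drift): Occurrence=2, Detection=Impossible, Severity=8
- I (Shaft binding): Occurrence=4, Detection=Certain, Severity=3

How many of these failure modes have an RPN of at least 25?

RPN = Severity × Occurrence × Detection:
  A: 3 × 5 × 10 = 150
  B: 2 × 7 × 2 = 28
  C: 8 × 7 × 10 = 560
  D: 8 × 8 × 3 = 192
  E: 6 × 5 × 10 = 300
  F: 5 × 8 × 8 = 320
  G: 9 × 9 × 10 = 810
  H: 8 × 2 × 10 = 160
  I: 3 × 4 × 2 = 24
Modes with RPN ≥ 25: A (150), B (28), C (560), D (192), E (300), F (320), G (810), H (160) → 8.

8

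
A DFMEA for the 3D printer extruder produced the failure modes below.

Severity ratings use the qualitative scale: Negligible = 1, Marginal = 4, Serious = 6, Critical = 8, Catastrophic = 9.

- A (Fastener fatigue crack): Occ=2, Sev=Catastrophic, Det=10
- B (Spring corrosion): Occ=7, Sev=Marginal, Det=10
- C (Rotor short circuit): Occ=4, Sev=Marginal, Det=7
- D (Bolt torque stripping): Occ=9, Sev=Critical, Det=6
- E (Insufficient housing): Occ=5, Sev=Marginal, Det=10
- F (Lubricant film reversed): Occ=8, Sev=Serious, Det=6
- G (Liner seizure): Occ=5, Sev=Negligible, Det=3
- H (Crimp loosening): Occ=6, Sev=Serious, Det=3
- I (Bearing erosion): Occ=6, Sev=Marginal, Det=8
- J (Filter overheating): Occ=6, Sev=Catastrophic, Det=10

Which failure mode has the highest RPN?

J

RPN = Severity × Occurrence × Detection:
  A: 9 × 2 × 10 = 180
  B: 4 × 7 × 10 = 280
  C: 4 × 4 × 7 = 112
  D: 8 × 9 × 6 = 432
  E: 4 × 5 × 10 = 200
  F: 6 × 8 × 6 = 288
  G: 1 × 5 × 3 = 15
  H: 6 × 6 × 3 = 108
  I: 4 × 6 × 8 = 192
  J: 9 × 6 × 10 = 540
Highest RPN is 540 → J.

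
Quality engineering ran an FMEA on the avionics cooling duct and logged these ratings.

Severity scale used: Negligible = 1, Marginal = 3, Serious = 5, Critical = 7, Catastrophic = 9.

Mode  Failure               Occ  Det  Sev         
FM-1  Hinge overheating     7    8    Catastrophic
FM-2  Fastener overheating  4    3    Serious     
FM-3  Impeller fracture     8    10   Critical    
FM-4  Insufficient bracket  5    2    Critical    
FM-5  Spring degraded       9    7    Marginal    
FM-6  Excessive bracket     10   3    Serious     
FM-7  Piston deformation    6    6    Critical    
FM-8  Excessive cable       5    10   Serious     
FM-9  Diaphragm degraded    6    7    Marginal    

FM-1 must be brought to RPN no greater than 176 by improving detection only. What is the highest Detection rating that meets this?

2

FM-1: S=9, O=7, D=8 → current RPN = 504.
Fixed product = 63. Need 63 × D ≤ 176, so D ≤ 176/63 = 2.79.
Maximum integer Detection rating = 2 (gives RPN 126; D=3 would give 189 > 176).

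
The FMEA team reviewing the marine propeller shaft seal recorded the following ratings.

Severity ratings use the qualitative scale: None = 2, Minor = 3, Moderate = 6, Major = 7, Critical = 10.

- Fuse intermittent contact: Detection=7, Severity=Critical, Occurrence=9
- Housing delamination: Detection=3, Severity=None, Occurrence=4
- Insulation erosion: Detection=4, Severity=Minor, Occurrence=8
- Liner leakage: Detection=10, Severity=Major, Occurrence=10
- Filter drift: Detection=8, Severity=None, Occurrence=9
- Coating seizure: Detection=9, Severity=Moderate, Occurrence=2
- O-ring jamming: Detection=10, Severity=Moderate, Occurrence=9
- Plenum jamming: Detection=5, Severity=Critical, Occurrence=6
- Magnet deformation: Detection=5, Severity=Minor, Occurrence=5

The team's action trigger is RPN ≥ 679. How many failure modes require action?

RPN = Severity × Occurrence × Detection:
  Fuse intermittent contact: 10 × 9 × 7 = 630
  Housing delamination: 2 × 4 × 3 = 24
  Insulation erosion: 3 × 8 × 4 = 96
  Liner leakage: 7 × 10 × 10 = 700
  Filter drift: 2 × 9 × 8 = 144
  Coating seizure: 6 × 2 × 9 = 108
  O-ring jamming: 6 × 9 × 10 = 540
  Plenum jamming: 10 × 6 × 5 = 300
  Magnet deformation: 3 × 5 × 5 = 75
Modes with RPN ≥ 679: Liner leakage (700) → 1.

1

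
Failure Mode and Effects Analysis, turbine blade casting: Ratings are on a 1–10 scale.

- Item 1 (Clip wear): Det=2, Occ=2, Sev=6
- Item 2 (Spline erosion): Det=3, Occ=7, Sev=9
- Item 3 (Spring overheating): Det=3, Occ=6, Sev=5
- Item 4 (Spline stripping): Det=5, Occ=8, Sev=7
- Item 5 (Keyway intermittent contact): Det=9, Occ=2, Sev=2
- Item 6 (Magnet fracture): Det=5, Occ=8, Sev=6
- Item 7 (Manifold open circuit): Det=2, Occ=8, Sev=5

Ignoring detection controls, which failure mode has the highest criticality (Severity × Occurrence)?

Criticality = Severity × Occurrence:
  Item 1: 6 × 2 = 12
  Item 2: 9 × 7 = 63
  Item 3: 5 × 6 = 30
  Item 4: 7 × 8 = 56
  Item 5: 2 × 2 = 4
  Item 6: 6 × 8 = 48
  Item 7: 5 × 8 = 40
Highest criticality is 63 → Item 2.

Item 2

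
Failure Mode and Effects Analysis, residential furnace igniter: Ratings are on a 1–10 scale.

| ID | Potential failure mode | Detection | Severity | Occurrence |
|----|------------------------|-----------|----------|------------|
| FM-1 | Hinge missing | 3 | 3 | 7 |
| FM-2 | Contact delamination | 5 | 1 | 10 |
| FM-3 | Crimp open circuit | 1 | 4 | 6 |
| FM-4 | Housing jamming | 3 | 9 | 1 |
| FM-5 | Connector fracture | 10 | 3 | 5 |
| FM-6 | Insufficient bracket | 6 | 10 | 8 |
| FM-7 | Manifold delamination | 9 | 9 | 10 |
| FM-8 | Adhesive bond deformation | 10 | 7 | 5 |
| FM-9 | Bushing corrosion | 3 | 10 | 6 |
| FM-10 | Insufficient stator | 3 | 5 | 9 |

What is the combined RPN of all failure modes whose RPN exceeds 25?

2245

RPN = Severity × Occurrence × Detection:
  FM-1: 3 × 7 × 3 = 63
  FM-2: 1 × 10 × 5 = 50
  FM-3: 4 × 6 × 1 = 24
  FM-4: 9 × 1 × 3 = 27
  FM-5: 3 × 5 × 10 = 150
  FM-6: 10 × 8 × 6 = 480
  FM-7: 9 × 10 × 9 = 810
  FM-8: 7 × 5 × 10 = 350
  FM-9: 10 × 6 × 3 = 180
  FM-10: 5 × 9 × 3 = 135
RPN > 25: FM-1 (63), FM-2 (50), FM-4 (27), FM-5 (150), FM-6 (480), FM-7 (810), FM-8 (350), FM-9 (180), FM-10 (135).
Sum: 63 + 50 + 27 + 150 + 480 + 810 + 350 + 180 + 135 = 2245.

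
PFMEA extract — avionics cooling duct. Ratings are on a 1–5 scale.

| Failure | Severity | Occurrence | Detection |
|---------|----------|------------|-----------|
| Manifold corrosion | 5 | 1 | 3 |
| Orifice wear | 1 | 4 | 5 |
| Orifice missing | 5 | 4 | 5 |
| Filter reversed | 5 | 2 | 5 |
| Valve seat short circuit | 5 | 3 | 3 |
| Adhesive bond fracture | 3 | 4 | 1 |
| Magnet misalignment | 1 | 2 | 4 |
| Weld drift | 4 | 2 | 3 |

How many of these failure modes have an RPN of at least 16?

RPN = Severity × Occurrence × Detection:
  Manifold corrosion: 5 × 1 × 3 = 15
  Orifice wear: 1 × 4 × 5 = 20
  Orifice missing: 5 × 4 × 5 = 100
  Filter reversed: 5 × 2 × 5 = 50
  Valve seat short circuit: 5 × 3 × 3 = 45
  Adhesive bond fracture: 3 × 4 × 1 = 12
  Magnet misalignment: 1 × 2 × 4 = 8
  Weld drift: 4 × 2 × 3 = 24
Modes with RPN ≥ 16: Orifice wear (20), Orifice missing (100), Filter reversed (50), Valve seat short circuit (45), Weld drift (24) → 5.

5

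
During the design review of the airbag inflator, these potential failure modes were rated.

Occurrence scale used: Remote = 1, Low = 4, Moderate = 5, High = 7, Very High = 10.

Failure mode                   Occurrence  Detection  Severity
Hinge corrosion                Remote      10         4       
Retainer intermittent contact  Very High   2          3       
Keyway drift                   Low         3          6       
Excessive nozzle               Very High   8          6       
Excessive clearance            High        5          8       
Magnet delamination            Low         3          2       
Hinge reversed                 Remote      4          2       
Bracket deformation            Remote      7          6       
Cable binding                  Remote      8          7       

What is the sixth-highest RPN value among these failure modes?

42

RPN = Severity × Occurrence × Detection:
  Hinge corrosion: 4 × 1 × 10 = 40
  Retainer intermittent contact: 3 × 10 × 2 = 60
  Keyway drift: 6 × 4 × 3 = 72
  Excessive nozzle: 6 × 10 × 8 = 480
  Excessive clearance: 8 × 7 × 5 = 280
  Magnet delamination: 2 × 4 × 3 = 24
  Hinge reversed: 2 × 1 × 4 = 8
  Bracket deformation: 6 × 1 × 7 = 42
  Cable binding: 7 × 1 × 8 = 56
Sorted descending: 480, 280, 72, 60, 56, 42, 40, 24, 8.
The sixth-highest RPN is 42 (Bracket deformation).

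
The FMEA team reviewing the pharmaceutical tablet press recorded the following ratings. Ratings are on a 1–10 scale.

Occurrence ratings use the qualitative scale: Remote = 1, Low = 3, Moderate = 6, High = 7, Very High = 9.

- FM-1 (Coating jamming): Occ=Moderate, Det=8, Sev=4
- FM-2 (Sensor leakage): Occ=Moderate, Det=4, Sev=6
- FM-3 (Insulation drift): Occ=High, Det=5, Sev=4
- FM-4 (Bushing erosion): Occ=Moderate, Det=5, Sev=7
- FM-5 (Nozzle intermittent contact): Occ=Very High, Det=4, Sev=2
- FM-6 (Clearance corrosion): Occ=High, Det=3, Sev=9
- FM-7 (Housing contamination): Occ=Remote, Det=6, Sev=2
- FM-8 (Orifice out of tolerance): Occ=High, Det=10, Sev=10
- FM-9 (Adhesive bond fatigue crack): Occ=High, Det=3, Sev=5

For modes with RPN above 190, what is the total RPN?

1102

RPN = Severity × Occurrence × Detection:
  FM-1: 4 × 6 × 8 = 192
  FM-2: 6 × 6 × 4 = 144
  FM-3: 4 × 7 × 5 = 140
  FM-4: 7 × 6 × 5 = 210
  FM-5: 2 × 9 × 4 = 72
  FM-6: 9 × 7 × 3 = 189
  FM-7: 2 × 1 × 6 = 12
  FM-8: 10 × 7 × 10 = 700
  FM-9: 5 × 7 × 3 = 105
RPN > 190: FM-1 (192), FM-4 (210), FM-8 (700).
Sum: 192 + 210 + 700 = 1102.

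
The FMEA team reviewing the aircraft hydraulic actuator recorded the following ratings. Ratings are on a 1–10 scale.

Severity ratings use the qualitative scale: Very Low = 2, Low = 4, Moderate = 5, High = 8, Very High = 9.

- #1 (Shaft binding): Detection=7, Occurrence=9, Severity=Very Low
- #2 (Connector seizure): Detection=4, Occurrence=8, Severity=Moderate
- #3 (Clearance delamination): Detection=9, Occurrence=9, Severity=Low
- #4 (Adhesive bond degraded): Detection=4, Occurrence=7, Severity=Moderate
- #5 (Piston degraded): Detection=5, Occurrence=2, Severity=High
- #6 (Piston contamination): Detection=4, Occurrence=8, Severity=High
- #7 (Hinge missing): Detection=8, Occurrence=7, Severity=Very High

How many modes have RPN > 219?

RPN = Severity × Occurrence × Detection:
  #1: 2 × 9 × 7 = 126
  #2: 5 × 8 × 4 = 160
  #3: 4 × 9 × 9 = 324
  #4: 5 × 7 × 4 = 140
  #5: 8 × 2 × 5 = 80
  #6: 8 × 8 × 4 = 256
  #7: 9 × 7 × 8 = 504
Modes with RPN > 219: #3 (324), #6 (256), #7 (504) → 3.

3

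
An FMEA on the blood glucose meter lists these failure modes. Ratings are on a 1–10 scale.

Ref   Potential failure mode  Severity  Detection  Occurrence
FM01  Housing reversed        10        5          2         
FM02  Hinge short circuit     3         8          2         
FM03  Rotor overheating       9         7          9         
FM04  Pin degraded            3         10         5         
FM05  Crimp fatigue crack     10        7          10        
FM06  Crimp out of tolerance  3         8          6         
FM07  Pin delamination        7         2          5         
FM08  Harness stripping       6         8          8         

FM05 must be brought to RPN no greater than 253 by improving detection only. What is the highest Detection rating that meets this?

FM05: S=10, O=10, D=7 → current RPN = 700.
Fixed product = 100. Need 100 × D ≤ 253, so D ≤ 253/100 = 2.53.
Maximum integer Detection rating = 2 (gives RPN 200; D=3 would give 300 > 253).

2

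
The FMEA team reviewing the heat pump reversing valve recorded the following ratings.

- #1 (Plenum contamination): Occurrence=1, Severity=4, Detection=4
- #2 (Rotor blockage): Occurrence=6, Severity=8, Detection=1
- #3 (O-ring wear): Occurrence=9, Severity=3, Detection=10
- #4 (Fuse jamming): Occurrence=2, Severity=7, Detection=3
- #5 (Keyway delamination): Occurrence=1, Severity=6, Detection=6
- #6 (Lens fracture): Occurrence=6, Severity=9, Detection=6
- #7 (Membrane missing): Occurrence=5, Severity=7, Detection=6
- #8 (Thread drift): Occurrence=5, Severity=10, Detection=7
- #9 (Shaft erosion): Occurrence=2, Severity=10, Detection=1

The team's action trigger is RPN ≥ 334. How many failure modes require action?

RPN = Severity × Occurrence × Detection:
  #1: 4 × 1 × 4 = 16
  #2: 8 × 6 × 1 = 48
  #3: 3 × 9 × 10 = 270
  #4: 7 × 2 × 3 = 42
  #5: 6 × 1 × 6 = 36
  #6: 9 × 6 × 6 = 324
  #7: 7 × 5 × 6 = 210
  #8: 10 × 5 × 7 = 350
  #9: 10 × 2 × 1 = 20
Modes with RPN ≥ 334: #8 (350) → 1.

1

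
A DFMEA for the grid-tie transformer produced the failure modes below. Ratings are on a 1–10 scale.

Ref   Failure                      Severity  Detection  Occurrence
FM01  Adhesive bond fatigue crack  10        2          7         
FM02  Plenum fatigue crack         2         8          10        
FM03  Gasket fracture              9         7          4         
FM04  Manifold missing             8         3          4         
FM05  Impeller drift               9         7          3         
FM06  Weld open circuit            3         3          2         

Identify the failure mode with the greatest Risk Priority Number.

FM03

RPN = Severity × Occurrence × Detection:
  FM01: 10 × 7 × 2 = 140
  FM02: 2 × 10 × 8 = 160
  FM03: 9 × 4 × 7 = 252
  FM04: 8 × 4 × 3 = 96
  FM05: 9 × 3 × 7 = 189
  FM06: 3 × 2 × 3 = 18
Highest RPN is 252 → FM03.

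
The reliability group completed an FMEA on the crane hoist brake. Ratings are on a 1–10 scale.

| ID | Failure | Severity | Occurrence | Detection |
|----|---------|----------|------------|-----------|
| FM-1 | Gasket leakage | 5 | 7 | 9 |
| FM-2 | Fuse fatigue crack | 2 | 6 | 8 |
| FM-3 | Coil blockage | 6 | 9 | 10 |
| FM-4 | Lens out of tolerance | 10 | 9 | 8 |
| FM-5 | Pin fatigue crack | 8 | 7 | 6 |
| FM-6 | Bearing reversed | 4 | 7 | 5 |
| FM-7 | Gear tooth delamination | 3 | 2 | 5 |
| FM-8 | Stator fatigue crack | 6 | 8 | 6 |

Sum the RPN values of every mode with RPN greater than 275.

RPN = Severity × Occurrence × Detection:
  FM-1: 5 × 7 × 9 = 315
  FM-2: 2 × 6 × 8 = 96
  FM-3: 6 × 9 × 10 = 540
  FM-4: 10 × 9 × 8 = 720
  FM-5: 8 × 7 × 6 = 336
  FM-6: 4 × 7 × 5 = 140
  FM-7: 3 × 2 × 5 = 30
  FM-8: 6 × 8 × 6 = 288
RPN > 275: FM-1 (315), FM-3 (540), FM-4 (720), FM-5 (336), FM-8 (288).
Sum: 315 + 540 + 720 + 336 + 288 = 2199.

2199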